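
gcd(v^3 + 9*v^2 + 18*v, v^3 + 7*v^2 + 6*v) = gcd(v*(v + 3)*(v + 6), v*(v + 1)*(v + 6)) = v^2 + 6*v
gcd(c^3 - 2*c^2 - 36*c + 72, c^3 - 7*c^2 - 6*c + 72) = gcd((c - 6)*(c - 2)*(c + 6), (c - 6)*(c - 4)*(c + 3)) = c - 6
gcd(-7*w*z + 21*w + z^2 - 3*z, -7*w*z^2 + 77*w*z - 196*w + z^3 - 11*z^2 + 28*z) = -7*w + z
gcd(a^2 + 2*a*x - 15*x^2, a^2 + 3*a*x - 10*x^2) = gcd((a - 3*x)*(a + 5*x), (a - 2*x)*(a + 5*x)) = a + 5*x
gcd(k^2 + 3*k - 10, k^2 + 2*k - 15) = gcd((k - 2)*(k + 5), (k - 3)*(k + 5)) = k + 5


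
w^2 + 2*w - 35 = (w - 5)*(w + 7)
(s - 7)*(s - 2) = s^2 - 9*s + 14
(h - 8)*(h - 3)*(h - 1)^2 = h^4 - 13*h^3 + 47*h^2 - 59*h + 24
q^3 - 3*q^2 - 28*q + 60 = (q - 6)*(q - 2)*(q + 5)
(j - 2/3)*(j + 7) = j^2 + 19*j/3 - 14/3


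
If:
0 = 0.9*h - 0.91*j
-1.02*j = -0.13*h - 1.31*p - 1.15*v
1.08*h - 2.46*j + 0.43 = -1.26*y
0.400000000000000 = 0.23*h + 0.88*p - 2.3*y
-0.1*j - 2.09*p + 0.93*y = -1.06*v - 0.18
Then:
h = 0.20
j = 0.19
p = 0.06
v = 0.08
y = -0.13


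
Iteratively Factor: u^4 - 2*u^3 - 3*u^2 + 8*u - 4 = (u - 1)*(u^3 - u^2 - 4*u + 4) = (u - 1)*(u + 2)*(u^2 - 3*u + 2) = (u - 1)^2*(u + 2)*(u - 2)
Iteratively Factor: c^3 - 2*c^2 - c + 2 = (c - 1)*(c^2 - c - 2) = (c - 1)*(c + 1)*(c - 2)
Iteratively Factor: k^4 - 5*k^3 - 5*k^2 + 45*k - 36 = (k - 3)*(k^3 - 2*k^2 - 11*k + 12) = (k - 3)*(k + 3)*(k^2 - 5*k + 4) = (k - 4)*(k - 3)*(k + 3)*(k - 1)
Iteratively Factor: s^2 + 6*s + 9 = (s + 3)*(s + 3)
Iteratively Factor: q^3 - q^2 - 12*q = (q - 4)*(q^2 + 3*q) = (q - 4)*(q + 3)*(q)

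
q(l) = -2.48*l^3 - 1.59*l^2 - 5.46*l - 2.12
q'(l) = -7.44*l^2 - 3.18*l - 5.46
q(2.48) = -63.27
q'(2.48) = -59.11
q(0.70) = -7.57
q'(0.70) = -11.33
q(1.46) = -21.20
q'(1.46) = -25.96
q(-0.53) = 0.70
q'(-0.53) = -5.86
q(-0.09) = -1.64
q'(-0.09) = -5.23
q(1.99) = -38.83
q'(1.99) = -41.25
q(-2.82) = 56.25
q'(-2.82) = -55.66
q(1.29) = -17.13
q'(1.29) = -21.94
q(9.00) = -1987.97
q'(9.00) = -636.72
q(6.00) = -627.80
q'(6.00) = -292.38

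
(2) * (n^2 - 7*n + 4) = 2*n^2 - 14*n + 8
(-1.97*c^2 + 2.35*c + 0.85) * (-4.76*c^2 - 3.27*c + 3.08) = 9.3772*c^4 - 4.7441*c^3 - 17.7981*c^2 + 4.4585*c + 2.618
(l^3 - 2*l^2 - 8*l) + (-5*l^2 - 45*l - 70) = l^3 - 7*l^2 - 53*l - 70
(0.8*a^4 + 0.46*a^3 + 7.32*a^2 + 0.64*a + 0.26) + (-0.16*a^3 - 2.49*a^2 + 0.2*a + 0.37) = 0.8*a^4 + 0.3*a^3 + 4.83*a^2 + 0.84*a + 0.63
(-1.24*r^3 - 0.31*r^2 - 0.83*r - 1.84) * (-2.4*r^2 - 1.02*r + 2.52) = 2.976*r^5 + 2.0088*r^4 - 0.8166*r^3 + 4.4814*r^2 - 0.2148*r - 4.6368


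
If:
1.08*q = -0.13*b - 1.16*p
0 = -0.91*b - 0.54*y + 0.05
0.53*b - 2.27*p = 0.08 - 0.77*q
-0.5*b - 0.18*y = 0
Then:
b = -0.08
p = -0.04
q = 0.05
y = 0.24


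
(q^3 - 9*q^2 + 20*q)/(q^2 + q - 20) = q*(q - 5)/(q + 5)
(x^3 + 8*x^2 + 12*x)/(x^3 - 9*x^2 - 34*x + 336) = x*(x + 2)/(x^2 - 15*x + 56)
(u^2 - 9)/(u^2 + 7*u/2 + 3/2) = 2*(u - 3)/(2*u + 1)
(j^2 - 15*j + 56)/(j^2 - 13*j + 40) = (j - 7)/(j - 5)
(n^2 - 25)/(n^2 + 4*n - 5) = (n - 5)/(n - 1)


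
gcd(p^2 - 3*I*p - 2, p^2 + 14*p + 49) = 1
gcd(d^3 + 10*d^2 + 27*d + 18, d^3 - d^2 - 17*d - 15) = d^2 + 4*d + 3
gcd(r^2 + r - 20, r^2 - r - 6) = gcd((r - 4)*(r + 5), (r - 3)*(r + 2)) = 1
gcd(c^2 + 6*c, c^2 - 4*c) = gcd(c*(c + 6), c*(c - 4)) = c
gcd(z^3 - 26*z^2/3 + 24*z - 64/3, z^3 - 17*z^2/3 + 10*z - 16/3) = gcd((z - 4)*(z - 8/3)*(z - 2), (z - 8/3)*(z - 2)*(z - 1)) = z^2 - 14*z/3 + 16/3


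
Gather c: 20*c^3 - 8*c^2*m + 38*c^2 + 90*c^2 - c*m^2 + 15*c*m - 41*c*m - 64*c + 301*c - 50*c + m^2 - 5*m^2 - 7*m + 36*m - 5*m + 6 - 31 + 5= 20*c^3 + c^2*(128 - 8*m) + c*(-m^2 - 26*m + 187) - 4*m^2 + 24*m - 20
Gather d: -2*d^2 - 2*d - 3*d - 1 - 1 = -2*d^2 - 5*d - 2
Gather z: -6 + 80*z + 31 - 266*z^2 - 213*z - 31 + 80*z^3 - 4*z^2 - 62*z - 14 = 80*z^3 - 270*z^2 - 195*z - 20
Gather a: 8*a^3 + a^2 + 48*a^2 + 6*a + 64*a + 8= 8*a^3 + 49*a^2 + 70*a + 8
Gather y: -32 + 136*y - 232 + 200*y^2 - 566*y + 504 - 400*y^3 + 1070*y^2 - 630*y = -400*y^3 + 1270*y^2 - 1060*y + 240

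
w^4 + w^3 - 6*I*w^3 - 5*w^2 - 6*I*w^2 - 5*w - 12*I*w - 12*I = (w + 1)*(w - 4*I)*(w - 3*I)*(w + I)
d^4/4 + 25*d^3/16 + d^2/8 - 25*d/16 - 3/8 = (d/4 + 1/4)*(d - 1)*(d + 1/4)*(d + 6)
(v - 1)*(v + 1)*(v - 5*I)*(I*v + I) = I*v^4 + 5*v^3 + I*v^3 + 5*v^2 - I*v^2 - 5*v - I*v - 5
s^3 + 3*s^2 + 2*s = s*(s + 1)*(s + 2)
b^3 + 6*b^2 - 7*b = b*(b - 1)*(b + 7)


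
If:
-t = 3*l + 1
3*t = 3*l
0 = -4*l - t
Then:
No Solution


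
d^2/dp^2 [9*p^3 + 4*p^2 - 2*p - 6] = 54*p + 8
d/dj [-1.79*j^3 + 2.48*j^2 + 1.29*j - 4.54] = -5.37*j^2 + 4.96*j + 1.29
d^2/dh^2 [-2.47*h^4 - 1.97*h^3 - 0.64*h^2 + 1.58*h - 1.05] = -29.64*h^2 - 11.82*h - 1.28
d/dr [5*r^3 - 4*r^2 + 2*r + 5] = 15*r^2 - 8*r + 2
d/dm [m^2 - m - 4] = 2*m - 1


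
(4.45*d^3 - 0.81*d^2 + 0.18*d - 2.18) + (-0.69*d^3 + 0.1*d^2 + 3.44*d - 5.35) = 3.76*d^3 - 0.71*d^2 + 3.62*d - 7.53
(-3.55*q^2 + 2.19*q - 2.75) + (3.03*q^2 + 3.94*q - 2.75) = -0.52*q^2 + 6.13*q - 5.5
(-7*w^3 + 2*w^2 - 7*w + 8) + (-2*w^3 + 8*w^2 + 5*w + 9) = -9*w^3 + 10*w^2 - 2*w + 17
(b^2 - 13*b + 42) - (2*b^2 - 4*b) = -b^2 - 9*b + 42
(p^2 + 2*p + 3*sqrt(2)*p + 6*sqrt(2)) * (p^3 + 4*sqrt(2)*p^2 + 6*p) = p^5 + 2*p^4 + 7*sqrt(2)*p^4 + 14*sqrt(2)*p^3 + 30*p^3 + 18*sqrt(2)*p^2 + 60*p^2 + 36*sqrt(2)*p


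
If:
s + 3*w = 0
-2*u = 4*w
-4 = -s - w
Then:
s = 6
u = 4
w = -2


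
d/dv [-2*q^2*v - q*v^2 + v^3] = -2*q^2 - 2*q*v + 3*v^2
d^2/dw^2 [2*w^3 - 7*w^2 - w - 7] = 12*w - 14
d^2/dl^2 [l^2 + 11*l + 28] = 2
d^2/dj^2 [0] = 0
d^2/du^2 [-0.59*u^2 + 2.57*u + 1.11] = -1.18000000000000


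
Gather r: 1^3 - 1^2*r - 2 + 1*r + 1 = 0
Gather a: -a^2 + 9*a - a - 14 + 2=-a^2 + 8*a - 12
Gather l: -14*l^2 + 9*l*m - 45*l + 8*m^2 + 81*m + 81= -14*l^2 + l*(9*m - 45) + 8*m^2 + 81*m + 81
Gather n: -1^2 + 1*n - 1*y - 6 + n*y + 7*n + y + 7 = n*(y + 8)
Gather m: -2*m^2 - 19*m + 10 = -2*m^2 - 19*m + 10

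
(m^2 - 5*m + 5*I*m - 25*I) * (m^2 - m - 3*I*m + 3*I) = m^4 - 6*m^3 + 2*I*m^3 + 20*m^2 - 12*I*m^2 - 90*m + 10*I*m + 75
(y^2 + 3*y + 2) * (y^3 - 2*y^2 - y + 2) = y^5 + y^4 - 5*y^3 - 5*y^2 + 4*y + 4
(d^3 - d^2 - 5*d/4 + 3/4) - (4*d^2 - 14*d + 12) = d^3 - 5*d^2 + 51*d/4 - 45/4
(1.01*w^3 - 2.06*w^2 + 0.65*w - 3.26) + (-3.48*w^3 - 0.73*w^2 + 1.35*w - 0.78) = -2.47*w^3 - 2.79*w^2 + 2.0*w - 4.04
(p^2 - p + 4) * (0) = 0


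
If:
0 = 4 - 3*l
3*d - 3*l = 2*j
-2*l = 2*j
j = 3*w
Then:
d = 4/9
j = -4/3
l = 4/3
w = -4/9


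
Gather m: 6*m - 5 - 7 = 6*m - 12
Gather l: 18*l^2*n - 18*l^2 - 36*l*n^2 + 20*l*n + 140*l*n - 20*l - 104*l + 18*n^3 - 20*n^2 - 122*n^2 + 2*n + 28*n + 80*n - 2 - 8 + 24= l^2*(18*n - 18) + l*(-36*n^2 + 160*n - 124) + 18*n^3 - 142*n^2 + 110*n + 14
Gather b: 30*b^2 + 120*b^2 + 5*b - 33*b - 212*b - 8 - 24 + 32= 150*b^2 - 240*b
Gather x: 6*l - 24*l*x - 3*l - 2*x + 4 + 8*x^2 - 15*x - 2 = 3*l + 8*x^2 + x*(-24*l - 17) + 2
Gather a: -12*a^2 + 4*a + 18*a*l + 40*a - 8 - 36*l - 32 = -12*a^2 + a*(18*l + 44) - 36*l - 40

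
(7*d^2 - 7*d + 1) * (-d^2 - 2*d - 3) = -7*d^4 - 7*d^3 - 8*d^2 + 19*d - 3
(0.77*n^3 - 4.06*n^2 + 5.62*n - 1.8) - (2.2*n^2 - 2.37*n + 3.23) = 0.77*n^3 - 6.26*n^2 + 7.99*n - 5.03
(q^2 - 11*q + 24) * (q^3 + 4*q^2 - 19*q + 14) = q^5 - 7*q^4 - 39*q^3 + 319*q^2 - 610*q + 336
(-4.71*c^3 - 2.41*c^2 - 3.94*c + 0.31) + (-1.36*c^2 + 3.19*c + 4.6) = -4.71*c^3 - 3.77*c^2 - 0.75*c + 4.91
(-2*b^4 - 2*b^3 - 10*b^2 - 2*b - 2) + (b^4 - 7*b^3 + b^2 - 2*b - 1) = -b^4 - 9*b^3 - 9*b^2 - 4*b - 3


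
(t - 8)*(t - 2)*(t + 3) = t^3 - 7*t^2 - 14*t + 48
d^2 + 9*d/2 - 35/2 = (d - 5/2)*(d + 7)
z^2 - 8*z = z*(z - 8)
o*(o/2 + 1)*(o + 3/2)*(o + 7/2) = o^4/2 + 7*o^3/2 + 61*o^2/8 + 21*o/4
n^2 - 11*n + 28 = (n - 7)*(n - 4)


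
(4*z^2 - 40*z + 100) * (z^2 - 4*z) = 4*z^4 - 56*z^3 + 260*z^2 - 400*z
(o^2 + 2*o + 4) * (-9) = -9*o^2 - 18*o - 36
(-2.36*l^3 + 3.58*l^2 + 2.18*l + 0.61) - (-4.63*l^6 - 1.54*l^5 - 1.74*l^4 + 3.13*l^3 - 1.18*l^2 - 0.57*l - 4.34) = 4.63*l^6 + 1.54*l^5 + 1.74*l^4 - 5.49*l^3 + 4.76*l^2 + 2.75*l + 4.95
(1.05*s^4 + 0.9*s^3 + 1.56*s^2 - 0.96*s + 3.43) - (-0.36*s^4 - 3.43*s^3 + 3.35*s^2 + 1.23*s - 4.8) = 1.41*s^4 + 4.33*s^3 - 1.79*s^2 - 2.19*s + 8.23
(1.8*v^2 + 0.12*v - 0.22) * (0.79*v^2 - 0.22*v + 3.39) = 1.422*v^4 - 0.3012*v^3 + 5.9018*v^2 + 0.4552*v - 0.7458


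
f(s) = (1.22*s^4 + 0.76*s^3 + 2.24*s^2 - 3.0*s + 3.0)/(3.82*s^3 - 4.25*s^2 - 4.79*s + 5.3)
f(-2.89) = -0.89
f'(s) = (-11.46*s^2 + 8.5*s + 4.79)*(1.22*s^4 + 0.76*s^3 + 2.24*s^2 - 3.0*s + 3.0)/(3.82*s^3 - 4.25*s^2 - 4.79*s + 5.3)^2 + (4.88*s^3 + 2.28*s^2 + 4.48*s - 3.0)/(3.82*s^3 - 4.25*s^2 - 4.79*s + 5.3)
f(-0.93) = 2.67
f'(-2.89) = 0.10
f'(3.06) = -0.17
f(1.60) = 6.26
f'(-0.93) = -14.61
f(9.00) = 3.63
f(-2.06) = -0.94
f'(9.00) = 0.29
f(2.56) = 2.57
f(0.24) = 0.61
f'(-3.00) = 0.13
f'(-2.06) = -0.34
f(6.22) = 2.85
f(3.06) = 2.38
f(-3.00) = -0.91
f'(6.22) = 0.26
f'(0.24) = 0.52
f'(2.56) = -0.66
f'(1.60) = -16.04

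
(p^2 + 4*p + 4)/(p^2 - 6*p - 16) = (p + 2)/(p - 8)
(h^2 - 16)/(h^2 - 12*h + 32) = (h + 4)/(h - 8)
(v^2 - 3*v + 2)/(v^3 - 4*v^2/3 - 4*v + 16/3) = 3*(v - 1)/(3*v^2 + 2*v - 8)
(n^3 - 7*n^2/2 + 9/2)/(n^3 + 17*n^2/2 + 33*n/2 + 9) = (2*n^2 - 9*n + 9)/(2*n^2 + 15*n + 18)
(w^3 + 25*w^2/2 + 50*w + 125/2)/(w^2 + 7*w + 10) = (2*w^2 + 15*w + 25)/(2*(w + 2))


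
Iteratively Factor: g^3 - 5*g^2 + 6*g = (g - 2)*(g^2 - 3*g) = g*(g - 2)*(g - 3)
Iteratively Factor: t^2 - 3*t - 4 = (t - 4)*(t + 1)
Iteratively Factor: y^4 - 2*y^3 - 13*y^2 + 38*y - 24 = (y - 2)*(y^3 - 13*y + 12) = (y - 3)*(y - 2)*(y^2 + 3*y - 4) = (y - 3)*(y - 2)*(y - 1)*(y + 4)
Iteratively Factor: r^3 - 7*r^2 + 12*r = (r - 4)*(r^2 - 3*r) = r*(r - 4)*(r - 3)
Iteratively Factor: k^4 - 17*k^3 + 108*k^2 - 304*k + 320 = (k - 5)*(k^3 - 12*k^2 + 48*k - 64) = (k - 5)*(k - 4)*(k^2 - 8*k + 16) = (k - 5)*(k - 4)^2*(k - 4)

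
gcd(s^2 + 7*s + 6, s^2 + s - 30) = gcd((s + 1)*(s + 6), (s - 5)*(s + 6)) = s + 6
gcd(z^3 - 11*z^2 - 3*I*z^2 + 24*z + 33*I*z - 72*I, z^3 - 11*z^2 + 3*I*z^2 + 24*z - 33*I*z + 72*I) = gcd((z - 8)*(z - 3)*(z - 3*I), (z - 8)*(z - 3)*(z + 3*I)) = z^2 - 11*z + 24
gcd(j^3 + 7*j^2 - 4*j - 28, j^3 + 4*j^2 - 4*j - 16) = j^2 - 4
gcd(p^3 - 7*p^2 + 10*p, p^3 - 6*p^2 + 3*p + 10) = p^2 - 7*p + 10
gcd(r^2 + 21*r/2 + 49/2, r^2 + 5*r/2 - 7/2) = r + 7/2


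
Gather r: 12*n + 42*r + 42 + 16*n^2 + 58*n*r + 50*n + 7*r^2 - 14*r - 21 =16*n^2 + 62*n + 7*r^2 + r*(58*n + 28) + 21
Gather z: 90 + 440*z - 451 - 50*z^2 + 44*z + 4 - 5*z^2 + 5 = -55*z^2 + 484*z - 352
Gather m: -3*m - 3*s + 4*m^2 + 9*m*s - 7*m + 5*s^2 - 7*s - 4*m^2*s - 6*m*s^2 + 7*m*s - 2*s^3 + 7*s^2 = m^2*(4 - 4*s) + m*(-6*s^2 + 16*s - 10) - 2*s^3 + 12*s^2 - 10*s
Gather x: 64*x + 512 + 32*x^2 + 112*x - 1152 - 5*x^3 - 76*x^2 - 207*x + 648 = -5*x^3 - 44*x^2 - 31*x + 8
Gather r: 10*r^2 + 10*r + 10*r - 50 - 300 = 10*r^2 + 20*r - 350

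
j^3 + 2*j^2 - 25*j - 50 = (j - 5)*(j + 2)*(j + 5)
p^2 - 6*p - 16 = (p - 8)*(p + 2)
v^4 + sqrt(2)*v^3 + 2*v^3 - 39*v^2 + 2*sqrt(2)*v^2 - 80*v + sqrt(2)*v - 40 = (v - 4*sqrt(2))*(v + 5*sqrt(2))*(sqrt(2)*v/2 + sqrt(2)/2)*(sqrt(2)*v + sqrt(2))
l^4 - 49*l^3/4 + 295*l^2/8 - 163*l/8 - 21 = (l - 8)*(l - 3)*(l - 7/4)*(l + 1/2)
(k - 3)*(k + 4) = k^2 + k - 12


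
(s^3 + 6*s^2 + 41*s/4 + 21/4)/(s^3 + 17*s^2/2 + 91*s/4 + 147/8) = 2*(s + 1)/(2*s + 7)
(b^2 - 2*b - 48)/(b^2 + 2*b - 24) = (b - 8)/(b - 4)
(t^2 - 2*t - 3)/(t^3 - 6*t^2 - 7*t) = (t - 3)/(t*(t - 7))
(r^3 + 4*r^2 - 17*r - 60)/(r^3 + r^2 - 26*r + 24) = (r^2 + 8*r + 15)/(r^2 + 5*r - 6)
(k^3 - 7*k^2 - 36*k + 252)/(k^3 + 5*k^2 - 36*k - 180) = (k - 7)/(k + 5)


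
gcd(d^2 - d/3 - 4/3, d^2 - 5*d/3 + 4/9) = d - 4/3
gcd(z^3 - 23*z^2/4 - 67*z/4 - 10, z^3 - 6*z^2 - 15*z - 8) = z^2 - 7*z - 8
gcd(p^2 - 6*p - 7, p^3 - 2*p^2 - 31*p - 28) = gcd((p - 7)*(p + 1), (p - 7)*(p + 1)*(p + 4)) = p^2 - 6*p - 7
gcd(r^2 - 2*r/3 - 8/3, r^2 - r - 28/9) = r + 4/3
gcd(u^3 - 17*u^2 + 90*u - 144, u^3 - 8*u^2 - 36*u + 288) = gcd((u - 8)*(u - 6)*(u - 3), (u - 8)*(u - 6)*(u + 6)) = u^2 - 14*u + 48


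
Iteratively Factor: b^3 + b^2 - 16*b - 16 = (b + 4)*(b^2 - 3*b - 4) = (b + 1)*(b + 4)*(b - 4)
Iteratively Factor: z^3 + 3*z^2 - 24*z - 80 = (z + 4)*(z^2 - z - 20) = (z - 5)*(z + 4)*(z + 4)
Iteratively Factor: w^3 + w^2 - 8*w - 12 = (w + 2)*(w^2 - w - 6) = (w - 3)*(w + 2)*(w + 2)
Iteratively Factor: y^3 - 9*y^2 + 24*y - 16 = (y - 1)*(y^2 - 8*y + 16) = (y - 4)*(y - 1)*(y - 4)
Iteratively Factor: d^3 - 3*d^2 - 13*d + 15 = (d + 3)*(d^2 - 6*d + 5) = (d - 5)*(d + 3)*(d - 1)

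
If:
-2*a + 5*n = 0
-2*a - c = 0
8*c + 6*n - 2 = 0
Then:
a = -5/34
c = 5/17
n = -1/17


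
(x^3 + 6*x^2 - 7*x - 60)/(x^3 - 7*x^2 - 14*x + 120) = (x^2 + 2*x - 15)/(x^2 - 11*x + 30)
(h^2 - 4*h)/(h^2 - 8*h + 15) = h*(h - 4)/(h^2 - 8*h + 15)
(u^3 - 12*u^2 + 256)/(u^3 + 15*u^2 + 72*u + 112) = (u^2 - 16*u + 64)/(u^2 + 11*u + 28)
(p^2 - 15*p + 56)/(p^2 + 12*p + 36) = (p^2 - 15*p + 56)/(p^2 + 12*p + 36)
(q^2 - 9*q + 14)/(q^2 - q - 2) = (q - 7)/(q + 1)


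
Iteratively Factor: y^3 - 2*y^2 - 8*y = (y + 2)*(y^2 - 4*y) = (y - 4)*(y + 2)*(y)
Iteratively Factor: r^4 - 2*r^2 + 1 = (r + 1)*(r^3 - r^2 - r + 1) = (r - 1)*(r + 1)*(r^2 - 1) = (r - 1)^2*(r + 1)*(r + 1)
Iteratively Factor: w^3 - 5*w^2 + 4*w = (w - 4)*(w^2 - w) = w*(w - 4)*(w - 1)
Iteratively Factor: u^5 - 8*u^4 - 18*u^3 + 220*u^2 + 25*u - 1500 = (u + 4)*(u^4 - 12*u^3 + 30*u^2 + 100*u - 375) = (u - 5)*(u + 4)*(u^3 - 7*u^2 - 5*u + 75) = (u - 5)*(u + 3)*(u + 4)*(u^2 - 10*u + 25) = (u - 5)^2*(u + 3)*(u + 4)*(u - 5)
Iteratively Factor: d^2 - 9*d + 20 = (d - 4)*(d - 5)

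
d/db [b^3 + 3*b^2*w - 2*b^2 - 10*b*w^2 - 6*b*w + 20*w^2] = 3*b^2 + 6*b*w - 4*b - 10*w^2 - 6*w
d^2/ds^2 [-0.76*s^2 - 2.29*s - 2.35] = -1.52000000000000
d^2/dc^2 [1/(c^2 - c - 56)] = 2*(c^2 - c - (2*c - 1)^2 - 56)/(-c^2 + c + 56)^3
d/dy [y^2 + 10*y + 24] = 2*y + 10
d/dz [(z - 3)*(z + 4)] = 2*z + 1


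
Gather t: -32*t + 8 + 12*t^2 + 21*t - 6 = 12*t^2 - 11*t + 2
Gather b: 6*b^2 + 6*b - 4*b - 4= 6*b^2 + 2*b - 4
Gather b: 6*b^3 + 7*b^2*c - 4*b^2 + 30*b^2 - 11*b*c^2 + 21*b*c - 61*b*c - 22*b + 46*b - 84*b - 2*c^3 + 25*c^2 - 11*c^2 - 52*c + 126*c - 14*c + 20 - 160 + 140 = 6*b^3 + b^2*(7*c + 26) + b*(-11*c^2 - 40*c - 60) - 2*c^3 + 14*c^2 + 60*c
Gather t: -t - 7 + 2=-t - 5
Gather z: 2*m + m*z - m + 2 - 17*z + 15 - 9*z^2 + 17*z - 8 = m*z + m - 9*z^2 + 9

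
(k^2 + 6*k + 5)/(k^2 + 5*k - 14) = (k^2 + 6*k + 5)/(k^2 + 5*k - 14)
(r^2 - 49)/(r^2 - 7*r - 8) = (49 - r^2)/(-r^2 + 7*r + 8)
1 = 1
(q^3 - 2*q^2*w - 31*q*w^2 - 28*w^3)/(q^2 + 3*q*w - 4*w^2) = (q^2 - 6*q*w - 7*w^2)/(q - w)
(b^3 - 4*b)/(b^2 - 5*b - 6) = b*(4 - b^2)/(-b^2 + 5*b + 6)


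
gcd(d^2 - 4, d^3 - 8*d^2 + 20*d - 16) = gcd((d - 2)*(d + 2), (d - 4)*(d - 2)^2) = d - 2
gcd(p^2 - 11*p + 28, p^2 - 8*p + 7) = p - 7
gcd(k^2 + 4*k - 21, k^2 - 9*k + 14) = 1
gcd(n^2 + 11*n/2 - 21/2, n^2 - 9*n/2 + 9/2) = n - 3/2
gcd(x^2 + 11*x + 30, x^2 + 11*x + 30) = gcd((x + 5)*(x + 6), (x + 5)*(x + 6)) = x^2 + 11*x + 30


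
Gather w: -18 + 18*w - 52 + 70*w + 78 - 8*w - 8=80*w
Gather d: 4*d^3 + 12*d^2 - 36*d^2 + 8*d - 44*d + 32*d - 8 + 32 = 4*d^3 - 24*d^2 - 4*d + 24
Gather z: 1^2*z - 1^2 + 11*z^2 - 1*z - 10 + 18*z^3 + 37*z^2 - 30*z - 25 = 18*z^3 + 48*z^2 - 30*z - 36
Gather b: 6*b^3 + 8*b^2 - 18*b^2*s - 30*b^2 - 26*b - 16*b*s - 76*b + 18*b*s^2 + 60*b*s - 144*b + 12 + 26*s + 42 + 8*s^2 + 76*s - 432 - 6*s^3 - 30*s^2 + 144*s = 6*b^3 + b^2*(-18*s - 22) + b*(18*s^2 + 44*s - 246) - 6*s^3 - 22*s^2 + 246*s - 378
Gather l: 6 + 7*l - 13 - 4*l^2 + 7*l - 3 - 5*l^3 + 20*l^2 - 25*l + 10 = -5*l^3 + 16*l^2 - 11*l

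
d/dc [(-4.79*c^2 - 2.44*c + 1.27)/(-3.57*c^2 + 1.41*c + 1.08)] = (-15.4647*c^2 - 1.2786*c - 4.4259)/(12.7449*c^4 - 10.0674*c^3 - 5.7231*c^2 + 3.0456*c + 1.1664)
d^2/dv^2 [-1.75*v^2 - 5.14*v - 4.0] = -3.50000000000000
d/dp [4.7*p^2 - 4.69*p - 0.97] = 9.4*p - 4.69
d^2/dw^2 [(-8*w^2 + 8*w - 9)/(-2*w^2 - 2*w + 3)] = 4*(-32*w^3 + 126*w^2 - 18*w + 57)/(8*w^6 + 24*w^5 - 12*w^4 - 64*w^3 + 18*w^2 + 54*w - 27)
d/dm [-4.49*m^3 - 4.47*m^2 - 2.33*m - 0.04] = -13.47*m^2 - 8.94*m - 2.33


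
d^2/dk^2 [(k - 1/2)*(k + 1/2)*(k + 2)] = 6*k + 4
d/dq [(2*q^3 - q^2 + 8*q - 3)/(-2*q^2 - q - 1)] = (-4*q^4 - 4*q^3 + 11*q^2 - 10*q - 11)/(4*q^4 + 4*q^3 + 5*q^2 + 2*q + 1)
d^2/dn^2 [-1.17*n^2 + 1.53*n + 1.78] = -2.34000000000000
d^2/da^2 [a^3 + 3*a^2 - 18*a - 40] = 6*a + 6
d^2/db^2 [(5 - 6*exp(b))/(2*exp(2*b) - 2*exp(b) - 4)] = (-6*exp(4*b) + 14*exp(3*b) - 87*exp(2*b) + 57*exp(b) - 34)*exp(b)/(2*(exp(6*b) - 3*exp(5*b) - 3*exp(4*b) + 11*exp(3*b) + 6*exp(2*b) - 12*exp(b) - 8))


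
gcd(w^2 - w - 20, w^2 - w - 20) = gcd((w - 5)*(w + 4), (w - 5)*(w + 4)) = w^2 - w - 20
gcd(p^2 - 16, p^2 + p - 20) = p - 4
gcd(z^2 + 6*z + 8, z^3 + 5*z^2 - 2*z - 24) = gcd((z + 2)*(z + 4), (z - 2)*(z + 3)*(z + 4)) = z + 4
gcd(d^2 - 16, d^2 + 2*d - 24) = d - 4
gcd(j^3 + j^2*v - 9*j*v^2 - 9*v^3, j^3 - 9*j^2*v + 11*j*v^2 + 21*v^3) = -j^2 + 2*j*v + 3*v^2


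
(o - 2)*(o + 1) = o^2 - o - 2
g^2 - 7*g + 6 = (g - 6)*(g - 1)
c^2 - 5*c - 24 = (c - 8)*(c + 3)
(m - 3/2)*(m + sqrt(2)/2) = m^2 - 3*m/2 + sqrt(2)*m/2 - 3*sqrt(2)/4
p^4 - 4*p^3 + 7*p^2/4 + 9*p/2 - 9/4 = (p - 3)*(p - 3/2)*(p - 1/2)*(p + 1)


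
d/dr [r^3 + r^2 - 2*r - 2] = 3*r^2 + 2*r - 2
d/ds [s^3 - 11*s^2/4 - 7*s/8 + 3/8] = 3*s^2 - 11*s/2 - 7/8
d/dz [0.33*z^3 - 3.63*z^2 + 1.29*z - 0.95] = 0.99*z^2 - 7.26*z + 1.29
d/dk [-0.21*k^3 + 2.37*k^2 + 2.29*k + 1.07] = -0.63*k^2 + 4.74*k + 2.29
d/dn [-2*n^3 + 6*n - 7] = 6 - 6*n^2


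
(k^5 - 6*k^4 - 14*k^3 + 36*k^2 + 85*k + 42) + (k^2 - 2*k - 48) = k^5 - 6*k^4 - 14*k^3 + 37*k^2 + 83*k - 6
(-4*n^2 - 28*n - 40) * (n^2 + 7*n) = -4*n^4 - 56*n^3 - 236*n^2 - 280*n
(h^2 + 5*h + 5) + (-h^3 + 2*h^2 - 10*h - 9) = -h^3 + 3*h^2 - 5*h - 4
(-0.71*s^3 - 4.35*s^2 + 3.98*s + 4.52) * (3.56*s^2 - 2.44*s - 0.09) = -2.5276*s^5 - 13.7536*s^4 + 24.8467*s^3 + 6.7715*s^2 - 11.387*s - 0.4068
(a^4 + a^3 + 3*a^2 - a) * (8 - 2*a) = -2*a^5 + 6*a^4 + 2*a^3 + 26*a^2 - 8*a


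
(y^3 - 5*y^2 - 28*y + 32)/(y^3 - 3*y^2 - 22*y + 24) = (y - 8)/(y - 6)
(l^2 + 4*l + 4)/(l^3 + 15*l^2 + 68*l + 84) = (l + 2)/(l^2 + 13*l + 42)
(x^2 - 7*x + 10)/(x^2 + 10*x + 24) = (x^2 - 7*x + 10)/(x^2 + 10*x + 24)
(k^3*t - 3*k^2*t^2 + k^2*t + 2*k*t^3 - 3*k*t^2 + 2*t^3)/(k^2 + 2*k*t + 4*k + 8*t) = t*(k^3 - 3*k^2*t + k^2 + 2*k*t^2 - 3*k*t + 2*t^2)/(k^2 + 2*k*t + 4*k + 8*t)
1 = 1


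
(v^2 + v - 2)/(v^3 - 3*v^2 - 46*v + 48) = (v + 2)/(v^2 - 2*v - 48)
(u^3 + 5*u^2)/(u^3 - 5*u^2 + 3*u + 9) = u^2*(u + 5)/(u^3 - 5*u^2 + 3*u + 9)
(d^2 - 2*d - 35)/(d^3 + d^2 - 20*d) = (d - 7)/(d*(d - 4))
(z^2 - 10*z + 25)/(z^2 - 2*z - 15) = (z - 5)/(z + 3)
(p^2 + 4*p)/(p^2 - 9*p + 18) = p*(p + 4)/(p^2 - 9*p + 18)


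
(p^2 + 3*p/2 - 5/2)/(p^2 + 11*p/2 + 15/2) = (p - 1)/(p + 3)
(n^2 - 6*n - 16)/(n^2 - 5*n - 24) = (n + 2)/(n + 3)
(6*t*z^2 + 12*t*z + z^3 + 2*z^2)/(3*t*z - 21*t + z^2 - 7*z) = z*(6*t*z + 12*t + z^2 + 2*z)/(3*t*z - 21*t + z^2 - 7*z)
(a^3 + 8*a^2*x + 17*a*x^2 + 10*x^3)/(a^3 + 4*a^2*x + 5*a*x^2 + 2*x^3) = (a + 5*x)/(a + x)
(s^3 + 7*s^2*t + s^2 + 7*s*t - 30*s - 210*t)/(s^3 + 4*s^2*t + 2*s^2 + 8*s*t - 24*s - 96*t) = (s^2 + 7*s*t - 5*s - 35*t)/(s^2 + 4*s*t - 4*s - 16*t)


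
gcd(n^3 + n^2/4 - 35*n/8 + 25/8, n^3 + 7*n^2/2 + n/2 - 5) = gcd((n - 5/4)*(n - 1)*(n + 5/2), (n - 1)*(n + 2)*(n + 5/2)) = n^2 + 3*n/2 - 5/2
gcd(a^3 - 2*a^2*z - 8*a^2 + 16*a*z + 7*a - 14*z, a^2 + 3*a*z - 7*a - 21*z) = a - 7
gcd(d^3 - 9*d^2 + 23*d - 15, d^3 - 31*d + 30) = d^2 - 6*d + 5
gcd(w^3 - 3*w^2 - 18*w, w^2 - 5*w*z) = w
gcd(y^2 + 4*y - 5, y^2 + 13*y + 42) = 1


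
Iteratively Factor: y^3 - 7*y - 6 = (y + 1)*(y^2 - y - 6) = (y - 3)*(y + 1)*(y + 2)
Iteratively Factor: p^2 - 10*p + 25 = (p - 5)*(p - 5)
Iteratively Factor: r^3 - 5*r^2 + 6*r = (r - 2)*(r^2 - 3*r) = (r - 3)*(r - 2)*(r)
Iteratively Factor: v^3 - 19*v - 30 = (v + 3)*(v^2 - 3*v - 10) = (v + 2)*(v + 3)*(v - 5)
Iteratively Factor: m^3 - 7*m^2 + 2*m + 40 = (m + 2)*(m^2 - 9*m + 20) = (m - 4)*(m + 2)*(m - 5)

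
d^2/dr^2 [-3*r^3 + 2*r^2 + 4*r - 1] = 4 - 18*r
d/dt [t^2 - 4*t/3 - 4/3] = 2*t - 4/3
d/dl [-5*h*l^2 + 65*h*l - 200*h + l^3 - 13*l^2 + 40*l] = -10*h*l + 65*h + 3*l^2 - 26*l + 40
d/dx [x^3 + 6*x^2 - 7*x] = 3*x^2 + 12*x - 7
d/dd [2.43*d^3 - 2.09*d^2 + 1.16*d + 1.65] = 7.29*d^2 - 4.18*d + 1.16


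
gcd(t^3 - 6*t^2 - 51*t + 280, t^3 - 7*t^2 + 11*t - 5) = t - 5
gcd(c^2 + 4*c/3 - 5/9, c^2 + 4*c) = 1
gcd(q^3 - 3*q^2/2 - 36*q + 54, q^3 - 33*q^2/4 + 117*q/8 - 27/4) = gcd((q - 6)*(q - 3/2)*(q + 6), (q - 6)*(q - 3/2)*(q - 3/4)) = q^2 - 15*q/2 + 9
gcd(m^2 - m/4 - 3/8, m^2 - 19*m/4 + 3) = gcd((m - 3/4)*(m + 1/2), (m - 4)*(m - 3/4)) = m - 3/4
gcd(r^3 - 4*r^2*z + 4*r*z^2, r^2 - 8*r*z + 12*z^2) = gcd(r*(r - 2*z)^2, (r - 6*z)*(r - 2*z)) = -r + 2*z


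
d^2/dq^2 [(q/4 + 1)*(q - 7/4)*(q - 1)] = 3*q/2 + 5/8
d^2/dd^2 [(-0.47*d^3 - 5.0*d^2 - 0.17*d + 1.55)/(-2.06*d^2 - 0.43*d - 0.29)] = (-1.77635683940025e-15*d^5 - 7.80292599999999*d^3 - 57.035826*d^2 - 8.610126*d + 2.077352)/(8.741816*d^6 + 5.474244*d^5 + 4.834614*d^4 + 1.620799*d^3 + 0.680601*d^2 + 0.108489*d + 0.024389)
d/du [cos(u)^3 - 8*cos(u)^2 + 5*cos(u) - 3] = (-3*cos(u)^2 + 16*cos(u) - 5)*sin(u)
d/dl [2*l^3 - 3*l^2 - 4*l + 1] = 6*l^2 - 6*l - 4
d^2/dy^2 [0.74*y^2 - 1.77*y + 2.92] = 1.48000000000000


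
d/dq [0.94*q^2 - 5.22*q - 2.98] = 1.88*q - 5.22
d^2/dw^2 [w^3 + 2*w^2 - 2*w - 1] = 6*w + 4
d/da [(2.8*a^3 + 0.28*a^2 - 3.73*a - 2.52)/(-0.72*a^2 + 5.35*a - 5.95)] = (-2.016*a^4 + 29.96*a^3 - 51.1676*a^2 - 6.9608*a + 35.6755)/(0.5184*a^4 - 7.704*a^3 + 37.1905*a^2 - 63.665*a + 35.4025)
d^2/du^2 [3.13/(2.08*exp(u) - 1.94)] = (13.541632*exp(u) + 12.630176)*exp(u)/(2.08*exp(u) - 1.94)^3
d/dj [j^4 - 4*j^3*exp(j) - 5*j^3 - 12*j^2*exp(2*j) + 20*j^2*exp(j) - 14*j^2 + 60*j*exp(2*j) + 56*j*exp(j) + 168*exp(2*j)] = -4*j^3*exp(j) + 4*j^3 - 24*j^2*exp(2*j) + 8*j^2*exp(j) - 15*j^2 + 96*j*exp(2*j) + 96*j*exp(j) - 28*j + 396*exp(2*j) + 56*exp(j)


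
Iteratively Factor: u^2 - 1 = (u + 1)*(u - 1)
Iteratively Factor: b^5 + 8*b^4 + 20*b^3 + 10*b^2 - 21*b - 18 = (b + 2)*(b^4 + 6*b^3 + 8*b^2 - 6*b - 9) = (b - 1)*(b + 2)*(b^3 + 7*b^2 + 15*b + 9) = (b - 1)*(b + 1)*(b + 2)*(b^2 + 6*b + 9) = (b - 1)*(b + 1)*(b + 2)*(b + 3)*(b + 3)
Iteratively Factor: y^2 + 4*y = (y + 4)*(y)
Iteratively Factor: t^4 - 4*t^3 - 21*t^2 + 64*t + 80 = (t - 5)*(t^3 + t^2 - 16*t - 16) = (t - 5)*(t - 4)*(t^2 + 5*t + 4) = (t - 5)*(t - 4)*(t + 1)*(t + 4)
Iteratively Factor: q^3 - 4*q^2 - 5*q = (q - 5)*(q^2 + q) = (q - 5)*(q + 1)*(q)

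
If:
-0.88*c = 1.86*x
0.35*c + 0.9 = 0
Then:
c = -2.57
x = 1.22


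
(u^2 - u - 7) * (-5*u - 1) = -5*u^3 + 4*u^2 + 36*u + 7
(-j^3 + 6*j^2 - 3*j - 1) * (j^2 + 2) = -j^5 + 6*j^4 - 5*j^3 + 11*j^2 - 6*j - 2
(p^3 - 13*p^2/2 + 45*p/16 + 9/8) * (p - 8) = p^4 - 29*p^3/2 + 877*p^2/16 - 171*p/8 - 9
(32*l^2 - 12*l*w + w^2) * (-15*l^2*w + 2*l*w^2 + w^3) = -480*l^4*w + 244*l^3*w^2 - 7*l^2*w^3 - 10*l*w^4 + w^5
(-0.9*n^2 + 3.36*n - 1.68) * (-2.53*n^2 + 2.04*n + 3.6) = 2.277*n^4 - 10.3368*n^3 + 7.8648*n^2 + 8.6688*n - 6.048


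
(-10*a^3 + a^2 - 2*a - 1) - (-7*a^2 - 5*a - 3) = -10*a^3 + 8*a^2 + 3*a + 2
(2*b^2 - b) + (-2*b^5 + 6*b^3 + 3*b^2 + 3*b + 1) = -2*b^5 + 6*b^3 + 5*b^2 + 2*b + 1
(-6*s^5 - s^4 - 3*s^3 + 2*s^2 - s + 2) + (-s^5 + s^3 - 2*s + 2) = -7*s^5 - s^4 - 2*s^3 + 2*s^2 - 3*s + 4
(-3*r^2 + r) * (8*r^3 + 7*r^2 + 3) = -24*r^5 - 13*r^4 + 7*r^3 - 9*r^2 + 3*r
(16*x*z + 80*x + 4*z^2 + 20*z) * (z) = 16*x*z^2 + 80*x*z + 4*z^3 + 20*z^2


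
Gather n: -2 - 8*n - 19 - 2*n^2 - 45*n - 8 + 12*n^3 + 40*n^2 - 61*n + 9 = 12*n^3 + 38*n^2 - 114*n - 20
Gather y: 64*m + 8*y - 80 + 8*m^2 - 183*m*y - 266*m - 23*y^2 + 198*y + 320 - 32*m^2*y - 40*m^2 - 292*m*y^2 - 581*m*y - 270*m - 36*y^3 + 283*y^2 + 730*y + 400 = -32*m^2 - 472*m - 36*y^3 + y^2*(260 - 292*m) + y*(-32*m^2 - 764*m + 936) + 640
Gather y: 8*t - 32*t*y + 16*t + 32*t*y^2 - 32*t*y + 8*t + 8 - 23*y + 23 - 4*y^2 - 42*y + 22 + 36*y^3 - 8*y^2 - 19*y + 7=32*t + 36*y^3 + y^2*(32*t - 12) + y*(-64*t - 84) + 60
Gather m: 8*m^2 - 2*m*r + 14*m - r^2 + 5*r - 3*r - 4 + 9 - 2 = 8*m^2 + m*(14 - 2*r) - r^2 + 2*r + 3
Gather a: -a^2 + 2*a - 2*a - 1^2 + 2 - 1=-a^2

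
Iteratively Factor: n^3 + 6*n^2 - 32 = (n + 4)*(n^2 + 2*n - 8) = (n + 4)^2*(n - 2)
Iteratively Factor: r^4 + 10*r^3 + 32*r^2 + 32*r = (r + 4)*(r^3 + 6*r^2 + 8*r) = (r + 2)*(r + 4)*(r^2 + 4*r) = (r + 2)*(r + 4)^2*(r)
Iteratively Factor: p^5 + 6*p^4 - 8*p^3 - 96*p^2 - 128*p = (p)*(p^4 + 6*p^3 - 8*p^2 - 96*p - 128) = p*(p + 4)*(p^3 + 2*p^2 - 16*p - 32) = p*(p + 4)^2*(p^2 - 2*p - 8) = p*(p - 4)*(p + 4)^2*(p + 2)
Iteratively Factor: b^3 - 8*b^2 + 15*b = (b)*(b^2 - 8*b + 15) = b*(b - 5)*(b - 3)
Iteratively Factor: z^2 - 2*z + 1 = (z - 1)*(z - 1)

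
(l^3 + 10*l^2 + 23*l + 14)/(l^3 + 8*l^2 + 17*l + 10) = (l + 7)/(l + 5)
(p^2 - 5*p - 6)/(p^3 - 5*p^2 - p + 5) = (p - 6)/(p^2 - 6*p + 5)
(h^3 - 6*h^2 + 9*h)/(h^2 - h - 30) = h*(-h^2 + 6*h - 9)/(-h^2 + h + 30)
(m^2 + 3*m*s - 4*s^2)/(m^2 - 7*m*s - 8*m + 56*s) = (m^2 + 3*m*s - 4*s^2)/(m^2 - 7*m*s - 8*m + 56*s)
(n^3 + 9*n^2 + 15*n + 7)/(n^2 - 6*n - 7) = (n^2 + 8*n + 7)/(n - 7)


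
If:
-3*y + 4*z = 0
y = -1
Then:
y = -1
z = -3/4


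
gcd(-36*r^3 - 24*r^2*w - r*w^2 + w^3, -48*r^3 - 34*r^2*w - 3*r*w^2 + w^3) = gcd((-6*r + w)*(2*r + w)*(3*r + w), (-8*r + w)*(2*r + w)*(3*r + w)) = 6*r^2 + 5*r*w + w^2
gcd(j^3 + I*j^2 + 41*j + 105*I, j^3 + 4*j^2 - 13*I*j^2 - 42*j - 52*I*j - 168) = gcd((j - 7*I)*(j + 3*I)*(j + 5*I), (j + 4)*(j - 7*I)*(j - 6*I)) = j - 7*I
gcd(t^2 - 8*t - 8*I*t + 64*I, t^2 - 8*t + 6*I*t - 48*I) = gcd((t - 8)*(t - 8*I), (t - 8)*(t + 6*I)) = t - 8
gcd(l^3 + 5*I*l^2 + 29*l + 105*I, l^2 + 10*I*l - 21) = l^2 + 10*I*l - 21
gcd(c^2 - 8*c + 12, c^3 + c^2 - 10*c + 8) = c - 2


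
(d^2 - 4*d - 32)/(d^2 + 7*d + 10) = (d^2 - 4*d - 32)/(d^2 + 7*d + 10)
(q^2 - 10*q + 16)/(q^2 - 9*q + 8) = (q - 2)/(q - 1)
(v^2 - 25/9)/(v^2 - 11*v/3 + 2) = (9*v^2 - 25)/(3*(3*v^2 - 11*v + 6))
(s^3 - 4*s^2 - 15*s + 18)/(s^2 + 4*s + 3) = (s^2 - 7*s + 6)/(s + 1)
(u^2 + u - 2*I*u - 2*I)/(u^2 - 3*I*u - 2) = (u + 1)/(u - I)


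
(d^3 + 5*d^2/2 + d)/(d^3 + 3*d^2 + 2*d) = (d + 1/2)/(d + 1)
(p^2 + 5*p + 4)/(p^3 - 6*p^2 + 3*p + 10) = (p + 4)/(p^2 - 7*p + 10)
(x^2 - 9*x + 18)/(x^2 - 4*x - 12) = (x - 3)/(x + 2)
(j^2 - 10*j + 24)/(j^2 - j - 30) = (j - 4)/(j + 5)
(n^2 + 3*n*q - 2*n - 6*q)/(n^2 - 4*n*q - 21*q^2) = (2 - n)/(-n + 7*q)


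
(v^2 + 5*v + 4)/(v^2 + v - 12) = (v + 1)/(v - 3)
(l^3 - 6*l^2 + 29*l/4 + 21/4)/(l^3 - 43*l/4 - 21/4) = (l - 3)/(l + 3)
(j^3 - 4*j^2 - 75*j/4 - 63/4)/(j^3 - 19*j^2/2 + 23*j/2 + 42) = (j + 3/2)/(j - 4)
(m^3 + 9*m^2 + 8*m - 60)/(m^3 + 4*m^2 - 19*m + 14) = (m^2 + 11*m + 30)/(m^2 + 6*m - 7)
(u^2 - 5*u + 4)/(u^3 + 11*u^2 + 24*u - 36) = (u - 4)/(u^2 + 12*u + 36)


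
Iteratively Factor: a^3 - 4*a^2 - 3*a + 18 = (a + 2)*(a^2 - 6*a + 9) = (a - 3)*(a + 2)*(a - 3)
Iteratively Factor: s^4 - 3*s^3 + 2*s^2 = (s)*(s^3 - 3*s^2 + 2*s) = s^2*(s^2 - 3*s + 2) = s^2*(s - 1)*(s - 2)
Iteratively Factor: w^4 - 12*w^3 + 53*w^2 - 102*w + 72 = (w - 4)*(w^3 - 8*w^2 + 21*w - 18) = (w - 4)*(w - 3)*(w^2 - 5*w + 6) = (w - 4)*(w - 3)^2*(w - 2)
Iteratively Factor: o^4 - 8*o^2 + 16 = (o + 2)*(o^3 - 2*o^2 - 4*o + 8) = (o - 2)*(o + 2)*(o^2 - 4) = (o - 2)^2*(o + 2)*(o + 2)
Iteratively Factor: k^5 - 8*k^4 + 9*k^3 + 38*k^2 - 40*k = (k)*(k^4 - 8*k^3 + 9*k^2 + 38*k - 40) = k*(k + 2)*(k^3 - 10*k^2 + 29*k - 20) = k*(k - 4)*(k + 2)*(k^2 - 6*k + 5) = k*(k - 5)*(k - 4)*(k + 2)*(k - 1)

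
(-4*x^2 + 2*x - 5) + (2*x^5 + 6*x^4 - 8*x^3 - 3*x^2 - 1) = 2*x^5 + 6*x^4 - 8*x^3 - 7*x^2 + 2*x - 6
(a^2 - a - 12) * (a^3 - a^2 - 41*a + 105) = a^5 - 2*a^4 - 52*a^3 + 158*a^2 + 387*a - 1260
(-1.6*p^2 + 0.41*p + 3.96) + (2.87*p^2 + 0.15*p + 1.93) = 1.27*p^2 + 0.56*p + 5.89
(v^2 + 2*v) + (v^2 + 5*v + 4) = 2*v^2 + 7*v + 4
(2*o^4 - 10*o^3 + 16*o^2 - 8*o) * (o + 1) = 2*o^5 - 8*o^4 + 6*o^3 + 8*o^2 - 8*o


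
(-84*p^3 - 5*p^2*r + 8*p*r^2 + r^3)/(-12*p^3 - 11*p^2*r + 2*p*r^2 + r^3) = (7*p + r)/(p + r)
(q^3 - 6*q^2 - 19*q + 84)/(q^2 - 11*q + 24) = (q^2 - 3*q - 28)/(q - 8)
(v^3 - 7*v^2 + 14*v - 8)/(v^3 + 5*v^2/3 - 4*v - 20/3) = 3*(v^2 - 5*v + 4)/(3*v^2 + 11*v + 10)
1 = 1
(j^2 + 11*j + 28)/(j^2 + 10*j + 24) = (j + 7)/(j + 6)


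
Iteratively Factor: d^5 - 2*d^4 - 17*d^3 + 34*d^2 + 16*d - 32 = (d - 4)*(d^4 + 2*d^3 - 9*d^2 - 2*d + 8) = (d - 4)*(d + 4)*(d^3 - 2*d^2 - d + 2) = (d - 4)*(d - 2)*(d + 4)*(d^2 - 1) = (d - 4)*(d - 2)*(d - 1)*(d + 4)*(d + 1)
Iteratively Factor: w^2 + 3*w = (w)*(w + 3)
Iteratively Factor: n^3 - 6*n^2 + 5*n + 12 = (n - 3)*(n^2 - 3*n - 4) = (n - 4)*(n - 3)*(n + 1)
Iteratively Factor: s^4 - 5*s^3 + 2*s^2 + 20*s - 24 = (s - 2)*(s^3 - 3*s^2 - 4*s + 12) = (s - 3)*(s - 2)*(s^2 - 4) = (s - 3)*(s - 2)*(s + 2)*(s - 2)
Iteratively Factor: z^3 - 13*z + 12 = (z + 4)*(z^2 - 4*z + 3) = (z - 3)*(z + 4)*(z - 1)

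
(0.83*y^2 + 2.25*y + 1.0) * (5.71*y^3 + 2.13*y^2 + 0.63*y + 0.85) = 4.7393*y^5 + 14.6154*y^4 + 11.0254*y^3 + 4.253*y^2 + 2.5425*y + 0.85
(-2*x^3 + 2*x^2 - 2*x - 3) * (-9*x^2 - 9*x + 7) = 18*x^5 - 14*x^3 + 59*x^2 + 13*x - 21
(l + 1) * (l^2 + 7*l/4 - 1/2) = l^3 + 11*l^2/4 + 5*l/4 - 1/2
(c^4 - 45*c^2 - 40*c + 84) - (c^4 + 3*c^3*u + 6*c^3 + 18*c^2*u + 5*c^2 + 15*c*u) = -3*c^3*u - 6*c^3 - 18*c^2*u - 50*c^2 - 15*c*u - 40*c + 84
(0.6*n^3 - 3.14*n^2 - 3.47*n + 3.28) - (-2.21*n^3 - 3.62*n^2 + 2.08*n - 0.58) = 2.81*n^3 + 0.48*n^2 - 5.55*n + 3.86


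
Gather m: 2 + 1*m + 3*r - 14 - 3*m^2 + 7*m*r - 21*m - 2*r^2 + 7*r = -3*m^2 + m*(7*r - 20) - 2*r^2 + 10*r - 12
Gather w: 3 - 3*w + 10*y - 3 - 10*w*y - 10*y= w*(-10*y - 3)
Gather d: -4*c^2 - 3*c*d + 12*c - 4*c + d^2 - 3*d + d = -4*c^2 + 8*c + d^2 + d*(-3*c - 2)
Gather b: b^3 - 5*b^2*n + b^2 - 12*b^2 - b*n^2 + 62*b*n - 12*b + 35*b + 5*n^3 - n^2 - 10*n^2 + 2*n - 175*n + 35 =b^3 + b^2*(-5*n - 11) + b*(-n^2 + 62*n + 23) + 5*n^3 - 11*n^2 - 173*n + 35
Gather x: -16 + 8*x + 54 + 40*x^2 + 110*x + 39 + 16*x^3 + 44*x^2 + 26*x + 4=16*x^3 + 84*x^2 + 144*x + 81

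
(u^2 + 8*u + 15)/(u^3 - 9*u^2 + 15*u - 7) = (u^2 + 8*u + 15)/(u^3 - 9*u^2 + 15*u - 7)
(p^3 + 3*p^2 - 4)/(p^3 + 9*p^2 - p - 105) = (p^3 + 3*p^2 - 4)/(p^3 + 9*p^2 - p - 105)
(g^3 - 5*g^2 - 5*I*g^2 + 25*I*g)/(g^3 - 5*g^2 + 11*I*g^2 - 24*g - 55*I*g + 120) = g*(g - 5*I)/(g^2 + 11*I*g - 24)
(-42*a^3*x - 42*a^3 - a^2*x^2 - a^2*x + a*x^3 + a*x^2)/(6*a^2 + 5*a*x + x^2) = a*(-42*a^2*x - 42*a^2 - a*x^2 - a*x + x^3 + x^2)/(6*a^2 + 5*a*x + x^2)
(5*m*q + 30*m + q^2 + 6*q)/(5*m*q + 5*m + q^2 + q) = (q + 6)/(q + 1)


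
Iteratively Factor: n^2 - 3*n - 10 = (n - 5)*(n + 2)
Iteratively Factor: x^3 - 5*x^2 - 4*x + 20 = (x - 5)*(x^2 - 4) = (x - 5)*(x + 2)*(x - 2)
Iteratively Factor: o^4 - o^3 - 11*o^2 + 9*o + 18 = (o - 2)*(o^3 + o^2 - 9*o - 9) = (o - 2)*(o + 3)*(o^2 - 2*o - 3) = (o - 3)*(o - 2)*(o + 3)*(o + 1)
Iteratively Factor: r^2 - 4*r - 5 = (r + 1)*(r - 5)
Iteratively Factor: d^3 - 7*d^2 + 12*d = (d - 4)*(d^2 - 3*d) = d*(d - 4)*(d - 3)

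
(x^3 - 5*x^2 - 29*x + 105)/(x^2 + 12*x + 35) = (x^2 - 10*x + 21)/(x + 7)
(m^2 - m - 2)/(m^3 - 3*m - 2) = 1/(m + 1)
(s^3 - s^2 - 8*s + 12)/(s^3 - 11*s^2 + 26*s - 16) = (s^2 + s - 6)/(s^2 - 9*s + 8)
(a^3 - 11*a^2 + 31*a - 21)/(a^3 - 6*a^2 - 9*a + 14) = (a - 3)/(a + 2)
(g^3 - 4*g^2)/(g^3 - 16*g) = g/(g + 4)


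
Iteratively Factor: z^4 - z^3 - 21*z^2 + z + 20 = (z - 1)*(z^3 - 21*z - 20) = (z - 1)*(z + 1)*(z^2 - z - 20) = (z - 1)*(z + 1)*(z + 4)*(z - 5)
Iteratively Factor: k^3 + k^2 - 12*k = (k - 3)*(k^2 + 4*k) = (k - 3)*(k + 4)*(k)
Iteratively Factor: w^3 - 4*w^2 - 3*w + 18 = (w - 3)*(w^2 - w - 6) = (w - 3)*(w + 2)*(w - 3)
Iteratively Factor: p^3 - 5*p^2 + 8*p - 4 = (p - 1)*(p^2 - 4*p + 4) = (p - 2)*(p - 1)*(p - 2)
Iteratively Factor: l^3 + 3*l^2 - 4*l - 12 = (l - 2)*(l^2 + 5*l + 6) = (l - 2)*(l + 2)*(l + 3)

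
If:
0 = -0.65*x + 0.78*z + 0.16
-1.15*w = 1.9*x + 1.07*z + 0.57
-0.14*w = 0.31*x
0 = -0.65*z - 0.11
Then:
No Solution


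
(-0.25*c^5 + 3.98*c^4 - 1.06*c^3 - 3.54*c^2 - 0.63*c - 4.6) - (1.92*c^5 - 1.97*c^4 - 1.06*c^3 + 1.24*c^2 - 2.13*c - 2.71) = -2.17*c^5 + 5.95*c^4 - 4.78*c^2 + 1.5*c - 1.89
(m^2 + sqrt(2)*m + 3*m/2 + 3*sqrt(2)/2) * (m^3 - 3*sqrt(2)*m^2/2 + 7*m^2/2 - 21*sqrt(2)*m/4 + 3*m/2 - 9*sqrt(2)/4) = m^5 - sqrt(2)*m^4/2 + 5*m^4 - 5*sqrt(2)*m^3/2 + 15*m^3/4 - 51*m^2/4 - 27*sqrt(2)*m^2/8 - 81*m/4 - 9*sqrt(2)*m/8 - 27/4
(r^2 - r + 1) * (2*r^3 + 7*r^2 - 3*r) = 2*r^5 + 5*r^4 - 8*r^3 + 10*r^2 - 3*r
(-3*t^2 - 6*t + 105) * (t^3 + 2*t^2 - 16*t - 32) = -3*t^5 - 12*t^4 + 141*t^3 + 402*t^2 - 1488*t - 3360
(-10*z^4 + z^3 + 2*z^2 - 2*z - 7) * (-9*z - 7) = 90*z^5 + 61*z^4 - 25*z^3 + 4*z^2 + 77*z + 49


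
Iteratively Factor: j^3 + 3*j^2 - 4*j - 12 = (j - 2)*(j^2 + 5*j + 6) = (j - 2)*(j + 2)*(j + 3)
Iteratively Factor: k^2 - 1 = (k + 1)*(k - 1)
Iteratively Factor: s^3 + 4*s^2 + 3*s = (s + 1)*(s^2 + 3*s) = (s + 1)*(s + 3)*(s)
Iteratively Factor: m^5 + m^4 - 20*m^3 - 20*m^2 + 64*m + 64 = (m + 2)*(m^4 - m^3 - 18*m^2 + 16*m + 32) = (m + 1)*(m + 2)*(m^3 - 2*m^2 - 16*m + 32) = (m + 1)*(m + 2)*(m + 4)*(m^2 - 6*m + 8) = (m - 2)*(m + 1)*(m + 2)*(m + 4)*(m - 4)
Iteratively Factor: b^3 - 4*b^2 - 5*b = (b)*(b^2 - 4*b - 5) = b*(b + 1)*(b - 5)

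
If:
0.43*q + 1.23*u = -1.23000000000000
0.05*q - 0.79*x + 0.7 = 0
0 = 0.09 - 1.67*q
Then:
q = 0.05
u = -1.02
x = 0.89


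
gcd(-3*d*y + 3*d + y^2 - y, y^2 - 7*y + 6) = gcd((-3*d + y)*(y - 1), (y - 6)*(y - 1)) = y - 1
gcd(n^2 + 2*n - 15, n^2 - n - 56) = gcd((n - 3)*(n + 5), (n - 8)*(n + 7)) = 1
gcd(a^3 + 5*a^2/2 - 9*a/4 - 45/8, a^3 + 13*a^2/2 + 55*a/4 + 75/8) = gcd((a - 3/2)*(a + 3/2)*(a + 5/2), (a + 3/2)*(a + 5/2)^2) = a^2 + 4*a + 15/4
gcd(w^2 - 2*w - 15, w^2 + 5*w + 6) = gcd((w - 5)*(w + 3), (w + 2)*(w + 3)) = w + 3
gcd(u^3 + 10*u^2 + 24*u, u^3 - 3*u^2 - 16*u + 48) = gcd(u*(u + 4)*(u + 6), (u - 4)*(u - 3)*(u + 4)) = u + 4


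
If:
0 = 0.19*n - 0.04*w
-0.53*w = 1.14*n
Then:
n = 0.00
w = 0.00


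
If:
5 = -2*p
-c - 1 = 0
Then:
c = -1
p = -5/2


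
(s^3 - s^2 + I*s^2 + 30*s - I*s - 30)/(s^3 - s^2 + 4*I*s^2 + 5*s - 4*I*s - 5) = (s^2 + I*s + 30)/(s^2 + 4*I*s + 5)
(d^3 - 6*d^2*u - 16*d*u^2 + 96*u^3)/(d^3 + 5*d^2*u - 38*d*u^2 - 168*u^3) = (d - 4*u)/(d + 7*u)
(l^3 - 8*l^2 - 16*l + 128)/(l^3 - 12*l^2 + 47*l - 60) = (l^2 - 4*l - 32)/(l^2 - 8*l + 15)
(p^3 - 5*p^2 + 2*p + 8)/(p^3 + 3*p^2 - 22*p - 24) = (p - 2)/(p + 6)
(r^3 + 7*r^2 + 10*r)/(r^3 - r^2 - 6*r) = (r + 5)/(r - 3)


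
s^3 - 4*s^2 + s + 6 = (s - 3)*(s - 2)*(s + 1)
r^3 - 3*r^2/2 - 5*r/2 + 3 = (r - 2)*(r - 1)*(r + 3/2)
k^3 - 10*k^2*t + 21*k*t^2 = k*(k - 7*t)*(k - 3*t)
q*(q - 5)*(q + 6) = q^3 + q^2 - 30*q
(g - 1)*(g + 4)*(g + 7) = g^3 + 10*g^2 + 17*g - 28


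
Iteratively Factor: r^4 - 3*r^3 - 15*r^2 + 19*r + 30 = (r - 5)*(r^3 + 2*r^2 - 5*r - 6) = (r - 5)*(r + 1)*(r^2 + r - 6) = (r - 5)*(r + 1)*(r + 3)*(r - 2)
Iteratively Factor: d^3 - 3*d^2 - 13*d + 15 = (d - 5)*(d^2 + 2*d - 3) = (d - 5)*(d - 1)*(d + 3)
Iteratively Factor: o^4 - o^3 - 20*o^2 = (o - 5)*(o^3 + 4*o^2) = o*(o - 5)*(o^2 + 4*o) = o*(o - 5)*(o + 4)*(o)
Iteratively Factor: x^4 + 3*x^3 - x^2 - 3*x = (x + 1)*(x^3 + 2*x^2 - 3*x) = (x - 1)*(x + 1)*(x^2 + 3*x) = (x - 1)*(x + 1)*(x + 3)*(x)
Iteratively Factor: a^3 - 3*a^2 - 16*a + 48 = (a - 3)*(a^2 - 16) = (a - 4)*(a - 3)*(a + 4)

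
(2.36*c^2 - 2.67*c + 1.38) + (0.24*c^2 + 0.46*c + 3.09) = 2.6*c^2 - 2.21*c + 4.47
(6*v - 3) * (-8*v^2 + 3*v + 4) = -48*v^3 + 42*v^2 + 15*v - 12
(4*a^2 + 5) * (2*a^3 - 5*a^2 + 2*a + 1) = 8*a^5 - 20*a^4 + 18*a^3 - 21*a^2 + 10*a + 5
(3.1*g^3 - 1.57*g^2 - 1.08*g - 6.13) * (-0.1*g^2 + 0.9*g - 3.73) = -0.31*g^5 + 2.947*g^4 - 12.868*g^3 + 5.4971*g^2 - 1.4886*g + 22.8649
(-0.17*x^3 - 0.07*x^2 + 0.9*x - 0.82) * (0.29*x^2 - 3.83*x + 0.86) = -0.0493*x^5 + 0.6308*x^4 + 0.3829*x^3 - 3.745*x^2 + 3.9146*x - 0.7052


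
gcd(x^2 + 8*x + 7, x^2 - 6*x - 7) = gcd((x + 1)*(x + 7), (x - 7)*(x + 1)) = x + 1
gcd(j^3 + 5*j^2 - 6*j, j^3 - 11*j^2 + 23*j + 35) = 1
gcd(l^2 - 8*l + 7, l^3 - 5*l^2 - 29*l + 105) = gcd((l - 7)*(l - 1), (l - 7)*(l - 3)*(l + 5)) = l - 7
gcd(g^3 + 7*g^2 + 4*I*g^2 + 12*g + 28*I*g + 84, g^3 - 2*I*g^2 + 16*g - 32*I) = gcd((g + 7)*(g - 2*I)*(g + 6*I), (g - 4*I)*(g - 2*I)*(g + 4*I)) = g - 2*I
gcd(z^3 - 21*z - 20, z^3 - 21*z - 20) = z^3 - 21*z - 20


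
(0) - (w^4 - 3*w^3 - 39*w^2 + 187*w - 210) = -w^4 + 3*w^3 + 39*w^2 - 187*w + 210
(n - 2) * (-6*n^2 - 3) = -6*n^3 + 12*n^2 - 3*n + 6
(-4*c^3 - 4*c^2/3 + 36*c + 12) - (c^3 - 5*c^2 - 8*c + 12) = -5*c^3 + 11*c^2/3 + 44*c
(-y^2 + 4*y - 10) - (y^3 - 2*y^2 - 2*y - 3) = -y^3 + y^2 + 6*y - 7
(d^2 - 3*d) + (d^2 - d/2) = 2*d^2 - 7*d/2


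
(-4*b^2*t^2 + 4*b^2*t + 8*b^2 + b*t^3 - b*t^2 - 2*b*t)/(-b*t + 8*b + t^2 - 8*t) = b*(4*b*t^2 - 4*b*t - 8*b - t^3 + t^2 + 2*t)/(b*t - 8*b - t^2 + 8*t)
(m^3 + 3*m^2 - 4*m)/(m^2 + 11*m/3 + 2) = 3*m*(m^2 + 3*m - 4)/(3*m^2 + 11*m + 6)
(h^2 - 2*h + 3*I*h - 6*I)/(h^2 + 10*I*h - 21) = (h - 2)/(h + 7*I)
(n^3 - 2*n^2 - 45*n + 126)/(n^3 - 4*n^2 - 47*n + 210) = (n - 3)/(n - 5)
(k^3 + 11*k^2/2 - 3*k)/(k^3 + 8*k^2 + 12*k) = (k - 1/2)/(k + 2)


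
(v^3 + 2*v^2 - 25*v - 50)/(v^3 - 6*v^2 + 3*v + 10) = (v^2 + 7*v + 10)/(v^2 - v - 2)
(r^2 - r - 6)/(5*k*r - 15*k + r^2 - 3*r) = (r + 2)/(5*k + r)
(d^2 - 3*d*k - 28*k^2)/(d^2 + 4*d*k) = (d - 7*k)/d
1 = 1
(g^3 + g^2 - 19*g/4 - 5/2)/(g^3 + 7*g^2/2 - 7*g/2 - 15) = (g + 1/2)/(g + 3)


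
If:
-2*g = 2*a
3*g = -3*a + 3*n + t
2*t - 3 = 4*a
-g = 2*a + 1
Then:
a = -1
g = 1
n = 1/6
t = -1/2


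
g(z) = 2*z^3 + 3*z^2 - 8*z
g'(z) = 6*z^2 + 6*z - 8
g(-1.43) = 11.73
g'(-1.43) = -4.31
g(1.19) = -1.90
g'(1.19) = 7.64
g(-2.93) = -1.11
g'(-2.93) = 25.93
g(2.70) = 39.64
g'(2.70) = 51.94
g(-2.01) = 11.96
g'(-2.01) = 4.18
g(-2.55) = 6.74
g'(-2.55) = 15.72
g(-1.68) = 12.42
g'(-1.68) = -1.15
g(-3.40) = -16.73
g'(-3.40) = 40.96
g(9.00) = 1629.00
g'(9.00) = 532.00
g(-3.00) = -3.00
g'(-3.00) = 28.00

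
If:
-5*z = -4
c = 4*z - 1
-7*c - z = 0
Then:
No Solution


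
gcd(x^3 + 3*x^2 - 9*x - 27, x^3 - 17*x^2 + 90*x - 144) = x - 3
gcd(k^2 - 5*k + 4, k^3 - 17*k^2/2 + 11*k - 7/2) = k - 1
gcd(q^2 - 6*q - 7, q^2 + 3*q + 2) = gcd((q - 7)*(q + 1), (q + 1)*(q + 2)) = q + 1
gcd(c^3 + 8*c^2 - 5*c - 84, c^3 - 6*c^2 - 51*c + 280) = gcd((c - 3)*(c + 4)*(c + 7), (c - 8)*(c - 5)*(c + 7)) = c + 7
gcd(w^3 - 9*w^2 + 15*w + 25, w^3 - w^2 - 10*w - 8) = w + 1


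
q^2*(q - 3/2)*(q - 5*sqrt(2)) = q^4 - 5*sqrt(2)*q^3 - 3*q^3/2 + 15*sqrt(2)*q^2/2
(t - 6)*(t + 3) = t^2 - 3*t - 18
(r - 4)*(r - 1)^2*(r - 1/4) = r^4 - 25*r^3/4 + 21*r^2/2 - 25*r/4 + 1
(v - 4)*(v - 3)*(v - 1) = v^3 - 8*v^2 + 19*v - 12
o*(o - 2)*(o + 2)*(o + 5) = o^4 + 5*o^3 - 4*o^2 - 20*o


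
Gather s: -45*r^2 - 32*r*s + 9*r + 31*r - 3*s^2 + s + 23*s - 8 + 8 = -45*r^2 + 40*r - 3*s^2 + s*(24 - 32*r)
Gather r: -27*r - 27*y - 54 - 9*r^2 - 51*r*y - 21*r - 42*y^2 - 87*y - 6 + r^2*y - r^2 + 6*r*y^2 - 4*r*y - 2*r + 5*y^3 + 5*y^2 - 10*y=r^2*(y - 10) + r*(6*y^2 - 55*y - 50) + 5*y^3 - 37*y^2 - 124*y - 60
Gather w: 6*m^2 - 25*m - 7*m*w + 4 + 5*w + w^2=6*m^2 - 25*m + w^2 + w*(5 - 7*m) + 4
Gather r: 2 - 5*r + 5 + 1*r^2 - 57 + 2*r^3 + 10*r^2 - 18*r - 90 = 2*r^3 + 11*r^2 - 23*r - 140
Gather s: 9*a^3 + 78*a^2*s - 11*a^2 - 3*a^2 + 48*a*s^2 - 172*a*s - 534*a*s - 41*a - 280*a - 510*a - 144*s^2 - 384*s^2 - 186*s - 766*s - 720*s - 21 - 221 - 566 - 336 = 9*a^3 - 14*a^2 - 831*a + s^2*(48*a - 528) + s*(78*a^2 - 706*a - 1672) - 1144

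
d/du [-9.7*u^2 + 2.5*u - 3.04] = 2.5 - 19.4*u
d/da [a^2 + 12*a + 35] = 2*a + 12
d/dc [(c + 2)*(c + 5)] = 2*c + 7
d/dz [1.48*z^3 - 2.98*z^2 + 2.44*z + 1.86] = 4.44*z^2 - 5.96*z + 2.44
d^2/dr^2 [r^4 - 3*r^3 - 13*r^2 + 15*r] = 12*r^2 - 18*r - 26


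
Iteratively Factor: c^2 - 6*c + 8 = (c - 2)*(c - 4)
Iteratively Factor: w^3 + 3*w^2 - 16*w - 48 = (w - 4)*(w^2 + 7*w + 12) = (w - 4)*(w + 4)*(w + 3)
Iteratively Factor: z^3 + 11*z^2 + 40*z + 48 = (z + 4)*(z^2 + 7*z + 12) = (z + 3)*(z + 4)*(z + 4)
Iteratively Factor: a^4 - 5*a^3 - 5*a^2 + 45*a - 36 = (a - 1)*(a^3 - 4*a^2 - 9*a + 36) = (a - 1)*(a + 3)*(a^2 - 7*a + 12) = (a - 3)*(a - 1)*(a + 3)*(a - 4)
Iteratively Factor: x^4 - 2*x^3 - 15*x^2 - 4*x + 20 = (x - 1)*(x^3 - x^2 - 16*x - 20) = (x - 5)*(x - 1)*(x^2 + 4*x + 4) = (x - 5)*(x - 1)*(x + 2)*(x + 2)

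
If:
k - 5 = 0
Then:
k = 5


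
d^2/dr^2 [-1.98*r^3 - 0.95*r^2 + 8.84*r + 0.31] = -11.88*r - 1.9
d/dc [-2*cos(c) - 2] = 2*sin(c)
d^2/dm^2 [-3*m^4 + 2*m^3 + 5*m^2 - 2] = -36*m^2 + 12*m + 10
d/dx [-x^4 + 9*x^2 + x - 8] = -4*x^3 + 18*x + 1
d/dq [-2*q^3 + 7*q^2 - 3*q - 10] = -6*q^2 + 14*q - 3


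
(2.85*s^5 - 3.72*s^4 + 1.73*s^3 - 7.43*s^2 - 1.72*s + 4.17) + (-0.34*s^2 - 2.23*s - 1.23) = 2.85*s^5 - 3.72*s^4 + 1.73*s^3 - 7.77*s^2 - 3.95*s + 2.94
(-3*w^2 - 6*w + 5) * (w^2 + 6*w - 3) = -3*w^4 - 24*w^3 - 22*w^2 + 48*w - 15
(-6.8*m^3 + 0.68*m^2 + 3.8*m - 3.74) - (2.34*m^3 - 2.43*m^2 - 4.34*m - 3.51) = -9.14*m^3 + 3.11*m^2 + 8.14*m - 0.23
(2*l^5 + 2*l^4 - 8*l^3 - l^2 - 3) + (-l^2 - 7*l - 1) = 2*l^5 + 2*l^4 - 8*l^3 - 2*l^2 - 7*l - 4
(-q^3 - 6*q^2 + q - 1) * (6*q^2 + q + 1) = -6*q^5 - 37*q^4 - q^3 - 11*q^2 - 1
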